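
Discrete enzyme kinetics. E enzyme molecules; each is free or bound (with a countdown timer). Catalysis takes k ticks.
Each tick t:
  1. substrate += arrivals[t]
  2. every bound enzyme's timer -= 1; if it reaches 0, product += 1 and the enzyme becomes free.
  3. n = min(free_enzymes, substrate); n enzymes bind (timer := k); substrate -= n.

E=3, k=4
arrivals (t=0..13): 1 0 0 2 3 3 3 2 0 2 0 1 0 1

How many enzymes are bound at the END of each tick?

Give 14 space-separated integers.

t=0: arr=1 -> substrate=0 bound=1 product=0
t=1: arr=0 -> substrate=0 bound=1 product=0
t=2: arr=0 -> substrate=0 bound=1 product=0
t=3: arr=2 -> substrate=0 bound=3 product=0
t=4: arr=3 -> substrate=2 bound=3 product=1
t=5: arr=3 -> substrate=5 bound=3 product=1
t=6: arr=3 -> substrate=8 bound=3 product=1
t=7: arr=2 -> substrate=8 bound=3 product=3
t=8: arr=0 -> substrate=7 bound=3 product=4
t=9: arr=2 -> substrate=9 bound=3 product=4
t=10: arr=0 -> substrate=9 bound=3 product=4
t=11: arr=1 -> substrate=8 bound=3 product=6
t=12: arr=0 -> substrate=7 bound=3 product=7
t=13: arr=1 -> substrate=8 bound=3 product=7

Answer: 1 1 1 3 3 3 3 3 3 3 3 3 3 3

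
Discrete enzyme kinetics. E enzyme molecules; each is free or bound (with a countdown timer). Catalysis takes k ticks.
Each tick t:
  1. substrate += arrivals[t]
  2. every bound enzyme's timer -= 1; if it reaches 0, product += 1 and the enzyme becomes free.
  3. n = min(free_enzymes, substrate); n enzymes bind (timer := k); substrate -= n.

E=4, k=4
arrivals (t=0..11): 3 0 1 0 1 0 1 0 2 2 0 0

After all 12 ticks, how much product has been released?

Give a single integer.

Answer: 6

Derivation:
t=0: arr=3 -> substrate=0 bound=3 product=0
t=1: arr=0 -> substrate=0 bound=3 product=0
t=2: arr=1 -> substrate=0 bound=4 product=0
t=3: arr=0 -> substrate=0 bound=4 product=0
t=4: arr=1 -> substrate=0 bound=2 product=3
t=5: arr=0 -> substrate=0 bound=2 product=3
t=6: arr=1 -> substrate=0 bound=2 product=4
t=7: arr=0 -> substrate=0 bound=2 product=4
t=8: arr=2 -> substrate=0 bound=3 product=5
t=9: arr=2 -> substrate=1 bound=4 product=5
t=10: arr=0 -> substrate=0 bound=4 product=6
t=11: arr=0 -> substrate=0 bound=4 product=6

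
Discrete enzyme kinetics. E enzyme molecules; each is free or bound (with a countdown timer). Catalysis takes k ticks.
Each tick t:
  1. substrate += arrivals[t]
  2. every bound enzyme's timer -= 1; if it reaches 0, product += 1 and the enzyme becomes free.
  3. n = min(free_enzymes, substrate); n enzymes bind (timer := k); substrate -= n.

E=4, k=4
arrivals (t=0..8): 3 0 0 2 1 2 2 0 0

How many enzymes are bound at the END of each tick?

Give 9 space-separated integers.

Answer: 3 3 3 4 3 4 4 4 4

Derivation:
t=0: arr=3 -> substrate=0 bound=3 product=0
t=1: arr=0 -> substrate=0 bound=3 product=0
t=2: arr=0 -> substrate=0 bound=3 product=0
t=3: arr=2 -> substrate=1 bound=4 product=0
t=4: arr=1 -> substrate=0 bound=3 product=3
t=5: arr=2 -> substrate=1 bound=4 product=3
t=6: arr=2 -> substrate=3 bound=4 product=3
t=7: arr=0 -> substrate=2 bound=4 product=4
t=8: arr=0 -> substrate=0 bound=4 product=6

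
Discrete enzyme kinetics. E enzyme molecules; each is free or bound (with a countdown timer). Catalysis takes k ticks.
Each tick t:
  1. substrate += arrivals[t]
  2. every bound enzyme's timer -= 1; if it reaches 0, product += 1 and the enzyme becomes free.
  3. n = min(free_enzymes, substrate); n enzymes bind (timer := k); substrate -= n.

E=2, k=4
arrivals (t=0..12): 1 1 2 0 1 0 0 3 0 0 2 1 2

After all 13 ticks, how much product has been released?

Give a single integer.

Answer: 5

Derivation:
t=0: arr=1 -> substrate=0 bound=1 product=0
t=1: arr=1 -> substrate=0 bound=2 product=0
t=2: arr=2 -> substrate=2 bound=2 product=0
t=3: arr=0 -> substrate=2 bound=2 product=0
t=4: arr=1 -> substrate=2 bound=2 product=1
t=5: arr=0 -> substrate=1 bound=2 product=2
t=6: arr=0 -> substrate=1 bound=2 product=2
t=7: arr=3 -> substrate=4 bound=2 product=2
t=8: arr=0 -> substrate=3 bound=2 product=3
t=9: arr=0 -> substrate=2 bound=2 product=4
t=10: arr=2 -> substrate=4 bound=2 product=4
t=11: arr=1 -> substrate=5 bound=2 product=4
t=12: arr=2 -> substrate=6 bound=2 product=5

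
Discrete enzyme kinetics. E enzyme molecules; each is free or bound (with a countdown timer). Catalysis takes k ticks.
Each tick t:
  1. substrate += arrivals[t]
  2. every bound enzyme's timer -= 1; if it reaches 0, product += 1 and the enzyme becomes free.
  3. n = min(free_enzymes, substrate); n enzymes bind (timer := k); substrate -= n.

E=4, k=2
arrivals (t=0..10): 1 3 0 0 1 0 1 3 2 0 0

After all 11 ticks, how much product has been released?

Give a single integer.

t=0: arr=1 -> substrate=0 bound=1 product=0
t=1: arr=3 -> substrate=0 bound=4 product=0
t=2: arr=0 -> substrate=0 bound=3 product=1
t=3: arr=0 -> substrate=0 bound=0 product=4
t=4: arr=1 -> substrate=0 bound=1 product=4
t=5: arr=0 -> substrate=0 bound=1 product=4
t=6: arr=1 -> substrate=0 bound=1 product=5
t=7: arr=3 -> substrate=0 bound=4 product=5
t=8: arr=2 -> substrate=1 bound=4 product=6
t=9: arr=0 -> substrate=0 bound=2 product=9
t=10: arr=0 -> substrate=0 bound=1 product=10

Answer: 10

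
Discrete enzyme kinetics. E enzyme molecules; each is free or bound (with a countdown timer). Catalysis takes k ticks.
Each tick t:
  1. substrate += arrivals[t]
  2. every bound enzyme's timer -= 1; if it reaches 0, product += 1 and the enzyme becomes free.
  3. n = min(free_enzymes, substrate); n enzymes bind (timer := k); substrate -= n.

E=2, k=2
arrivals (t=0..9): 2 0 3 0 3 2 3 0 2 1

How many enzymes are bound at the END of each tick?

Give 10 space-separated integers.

Answer: 2 2 2 2 2 2 2 2 2 2

Derivation:
t=0: arr=2 -> substrate=0 bound=2 product=0
t=1: arr=0 -> substrate=0 bound=2 product=0
t=2: arr=3 -> substrate=1 bound=2 product=2
t=3: arr=0 -> substrate=1 bound=2 product=2
t=4: arr=3 -> substrate=2 bound=2 product=4
t=5: arr=2 -> substrate=4 bound=2 product=4
t=6: arr=3 -> substrate=5 bound=2 product=6
t=7: arr=0 -> substrate=5 bound=2 product=6
t=8: arr=2 -> substrate=5 bound=2 product=8
t=9: arr=1 -> substrate=6 bound=2 product=8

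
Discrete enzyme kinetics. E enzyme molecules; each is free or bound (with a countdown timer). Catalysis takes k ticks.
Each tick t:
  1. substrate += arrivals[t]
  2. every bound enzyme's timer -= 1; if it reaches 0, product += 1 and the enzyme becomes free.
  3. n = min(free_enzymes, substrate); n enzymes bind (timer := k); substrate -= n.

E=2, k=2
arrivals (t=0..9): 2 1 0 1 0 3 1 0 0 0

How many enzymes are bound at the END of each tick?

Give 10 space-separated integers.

t=0: arr=2 -> substrate=0 bound=2 product=0
t=1: arr=1 -> substrate=1 bound=2 product=0
t=2: arr=0 -> substrate=0 bound=1 product=2
t=3: arr=1 -> substrate=0 bound=2 product=2
t=4: arr=0 -> substrate=0 bound=1 product=3
t=5: arr=3 -> substrate=1 bound=2 product=4
t=6: arr=1 -> substrate=2 bound=2 product=4
t=7: arr=0 -> substrate=0 bound=2 product=6
t=8: arr=0 -> substrate=0 bound=2 product=6
t=9: arr=0 -> substrate=0 bound=0 product=8

Answer: 2 2 1 2 1 2 2 2 2 0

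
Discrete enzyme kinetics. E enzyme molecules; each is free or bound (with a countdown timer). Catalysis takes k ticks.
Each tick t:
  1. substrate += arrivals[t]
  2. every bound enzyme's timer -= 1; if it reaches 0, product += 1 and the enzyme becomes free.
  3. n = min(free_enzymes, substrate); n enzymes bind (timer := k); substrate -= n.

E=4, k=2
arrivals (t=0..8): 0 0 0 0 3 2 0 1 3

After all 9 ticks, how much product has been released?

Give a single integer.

t=0: arr=0 -> substrate=0 bound=0 product=0
t=1: arr=0 -> substrate=0 bound=0 product=0
t=2: arr=0 -> substrate=0 bound=0 product=0
t=3: arr=0 -> substrate=0 bound=0 product=0
t=4: arr=3 -> substrate=0 bound=3 product=0
t=5: arr=2 -> substrate=1 bound=4 product=0
t=6: arr=0 -> substrate=0 bound=2 product=3
t=7: arr=1 -> substrate=0 bound=2 product=4
t=8: arr=3 -> substrate=0 bound=4 product=5

Answer: 5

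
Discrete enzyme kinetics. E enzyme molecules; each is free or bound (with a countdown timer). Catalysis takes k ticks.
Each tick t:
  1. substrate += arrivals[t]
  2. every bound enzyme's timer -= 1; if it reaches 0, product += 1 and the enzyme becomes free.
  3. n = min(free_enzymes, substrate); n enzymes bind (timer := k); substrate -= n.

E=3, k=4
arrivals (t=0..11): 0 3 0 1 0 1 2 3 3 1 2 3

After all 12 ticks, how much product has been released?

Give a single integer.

t=0: arr=0 -> substrate=0 bound=0 product=0
t=1: arr=3 -> substrate=0 bound=3 product=0
t=2: arr=0 -> substrate=0 bound=3 product=0
t=3: arr=1 -> substrate=1 bound=3 product=0
t=4: arr=0 -> substrate=1 bound=3 product=0
t=5: arr=1 -> substrate=0 bound=2 product=3
t=6: arr=2 -> substrate=1 bound=3 product=3
t=7: arr=3 -> substrate=4 bound=3 product=3
t=8: arr=3 -> substrate=7 bound=3 product=3
t=9: arr=1 -> substrate=6 bound=3 product=5
t=10: arr=2 -> substrate=7 bound=3 product=6
t=11: arr=3 -> substrate=10 bound=3 product=6

Answer: 6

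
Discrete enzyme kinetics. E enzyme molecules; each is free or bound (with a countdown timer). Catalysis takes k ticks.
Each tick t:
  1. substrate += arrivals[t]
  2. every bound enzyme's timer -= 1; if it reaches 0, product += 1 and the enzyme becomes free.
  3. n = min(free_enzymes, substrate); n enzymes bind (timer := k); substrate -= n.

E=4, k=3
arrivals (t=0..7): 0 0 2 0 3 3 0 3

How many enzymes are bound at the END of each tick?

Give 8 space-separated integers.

t=0: arr=0 -> substrate=0 bound=0 product=0
t=1: arr=0 -> substrate=0 bound=0 product=0
t=2: arr=2 -> substrate=0 bound=2 product=0
t=3: arr=0 -> substrate=0 bound=2 product=0
t=4: arr=3 -> substrate=1 bound=4 product=0
t=5: arr=3 -> substrate=2 bound=4 product=2
t=6: arr=0 -> substrate=2 bound=4 product=2
t=7: arr=3 -> substrate=3 bound=4 product=4

Answer: 0 0 2 2 4 4 4 4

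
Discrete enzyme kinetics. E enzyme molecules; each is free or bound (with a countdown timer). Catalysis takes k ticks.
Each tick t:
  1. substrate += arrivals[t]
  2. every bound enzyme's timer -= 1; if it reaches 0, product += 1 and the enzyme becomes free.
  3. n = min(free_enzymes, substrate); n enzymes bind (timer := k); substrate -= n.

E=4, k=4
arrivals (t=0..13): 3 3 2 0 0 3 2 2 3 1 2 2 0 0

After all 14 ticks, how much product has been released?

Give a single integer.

t=0: arr=3 -> substrate=0 bound=3 product=0
t=1: arr=3 -> substrate=2 bound=4 product=0
t=2: arr=2 -> substrate=4 bound=4 product=0
t=3: arr=0 -> substrate=4 bound=4 product=0
t=4: arr=0 -> substrate=1 bound=4 product=3
t=5: arr=3 -> substrate=3 bound=4 product=4
t=6: arr=2 -> substrate=5 bound=4 product=4
t=7: arr=2 -> substrate=7 bound=4 product=4
t=8: arr=3 -> substrate=7 bound=4 product=7
t=9: arr=1 -> substrate=7 bound=4 product=8
t=10: arr=2 -> substrate=9 bound=4 product=8
t=11: arr=2 -> substrate=11 bound=4 product=8
t=12: arr=0 -> substrate=8 bound=4 product=11
t=13: arr=0 -> substrate=7 bound=4 product=12

Answer: 12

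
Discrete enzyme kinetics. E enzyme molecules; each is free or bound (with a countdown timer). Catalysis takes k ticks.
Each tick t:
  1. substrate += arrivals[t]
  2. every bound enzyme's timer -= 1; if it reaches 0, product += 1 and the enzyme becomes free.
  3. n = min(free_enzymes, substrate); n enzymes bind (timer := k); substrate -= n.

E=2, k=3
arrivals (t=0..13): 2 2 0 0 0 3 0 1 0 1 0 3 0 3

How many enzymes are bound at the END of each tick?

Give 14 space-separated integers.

t=0: arr=2 -> substrate=0 bound=2 product=0
t=1: arr=2 -> substrate=2 bound=2 product=0
t=2: arr=0 -> substrate=2 bound=2 product=0
t=3: arr=0 -> substrate=0 bound=2 product=2
t=4: arr=0 -> substrate=0 bound=2 product=2
t=5: arr=3 -> substrate=3 bound=2 product=2
t=6: arr=0 -> substrate=1 bound=2 product=4
t=7: arr=1 -> substrate=2 bound=2 product=4
t=8: arr=0 -> substrate=2 bound=2 product=4
t=9: arr=1 -> substrate=1 bound=2 product=6
t=10: arr=0 -> substrate=1 bound=2 product=6
t=11: arr=3 -> substrate=4 bound=2 product=6
t=12: arr=0 -> substrate=2 bound=2 product=8
t=13: arr=3 -> substrate=5 bound=2 product=8

Answer: 2 2 2 2 2 2 2 2 2 2 2 2 2 2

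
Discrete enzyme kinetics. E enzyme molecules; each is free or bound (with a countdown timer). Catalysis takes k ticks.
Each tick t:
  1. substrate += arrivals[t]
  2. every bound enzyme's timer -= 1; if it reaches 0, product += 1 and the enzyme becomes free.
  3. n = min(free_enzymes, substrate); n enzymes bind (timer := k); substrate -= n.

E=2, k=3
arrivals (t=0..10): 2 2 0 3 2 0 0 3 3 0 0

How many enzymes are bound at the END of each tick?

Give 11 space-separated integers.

t=0: arr=2 -> substrate=0 bound=2 product=0
t=1: arr=2 -> substrate=2 bound=2 product=0
t=2: arr=0 -> substrate=2 bound=2 product=0
t=3: arr=3 -> substrate=3 bound=2 product=2
t=4: arr=2 -> substrate=5 bound=2 product=2
t=5: arr=0 -> substrate=5 bound=2 product=2
t=6: arr=0 -> substrate=3 bound=2 product=4
t=7: arr=3 -> substrate=6 bound=2 product=4
t=8: arr=3 -> substrate=9 bound=2 product=4
t=9: arr=0 -> substrate=7 bound=2 product=6
t=10: arr=0 -> substrate=7 bound=2 product=6

Answer: 2 2 2 2 2 2 2 2 2 2 2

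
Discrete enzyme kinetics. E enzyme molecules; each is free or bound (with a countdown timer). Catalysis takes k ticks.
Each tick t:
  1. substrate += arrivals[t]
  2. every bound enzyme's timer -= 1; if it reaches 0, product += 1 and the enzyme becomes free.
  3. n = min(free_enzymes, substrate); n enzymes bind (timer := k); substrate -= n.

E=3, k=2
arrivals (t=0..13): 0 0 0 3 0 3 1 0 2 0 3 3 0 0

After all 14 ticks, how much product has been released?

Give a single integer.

Answer: 12

Derivation:
t=0: arr=0 -> substrate=0 bound=0 product=0
t=1: arr=0 -> substrate=0 bound=0 product=0
t=2: arr=0 -> substrate=0 bound=0 product=0
t=3: arr=3 -> substrate=0 bound=3 product=0
t=4: arr=0 -> substrate=0 bound=3 product=0
t=5: arr=3 -> substrate=0 bound=3 product=3
t=6: arr=1 -> substrate=1 bound=3 product=3
t=7: arr=0 -> substrate=0 bound=1 product=6
t=8: arr=2 -> substrate=0 bound=3 product=6
t=9: arr=0 -> substrate=0 bound=2 product=7
t=10: arr=3 -> substrate=0 bound=3 product=9
t=11: arr=3 -> substrate=3 bound=3 product=9
t=12: arr=0 -> substrate=0 bound=3 product=12
t=13: arr=0 -> substrate=0 bound=3 product=12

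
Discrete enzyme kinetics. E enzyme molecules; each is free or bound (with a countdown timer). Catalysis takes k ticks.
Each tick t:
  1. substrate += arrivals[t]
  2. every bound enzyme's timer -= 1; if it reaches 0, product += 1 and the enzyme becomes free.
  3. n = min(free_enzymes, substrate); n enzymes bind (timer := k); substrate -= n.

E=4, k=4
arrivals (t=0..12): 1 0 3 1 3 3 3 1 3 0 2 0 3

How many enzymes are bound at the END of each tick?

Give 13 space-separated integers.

t=0: arr=1 -> substrate=0 bound=1 product=0
t=1: arr=0 -> substrate=0 bound=1 product=0
t=2: arr=3 -> substrate=0 bound=4 product=0
t=3: arr=1 -> substrate=1 bound=4 product=0
t=4: arr=3 -> substrate=3 bound=4 product=1
t=5: arr=3 -> substrate=6 bound=4 product=1
t=6: arr=3 -> substrate=6 bound=4 product=4
t=7: arr=1 -> substrate=7 bound=4 product=4
t=8: arr=3 -> substrate=9 bound=4 product=5
t=9: arr=0 -> substrate=9 bound=4 product=5
t=10: arr=2 -> substrate=8 bound=4 product=8
t=11: arr=0 -> substrate=8 bound=4 product=8
t=12: arr=3 -> substrate=10 bound=4 product=9

Answer: 1 1 4 4 4 4 4 4 4 4 4 4 4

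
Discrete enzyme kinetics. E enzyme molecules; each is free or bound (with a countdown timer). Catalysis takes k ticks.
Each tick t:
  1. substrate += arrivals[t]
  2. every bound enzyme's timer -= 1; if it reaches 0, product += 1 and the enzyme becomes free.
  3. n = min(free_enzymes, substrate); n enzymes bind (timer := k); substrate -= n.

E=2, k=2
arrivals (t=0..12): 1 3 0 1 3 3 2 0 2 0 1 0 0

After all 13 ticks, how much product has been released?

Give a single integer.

Answer: 11

Derivation:
t=0: arr=1 -> substrate=0 bound=1 product=0
t=1: arr=3 -> substrate=2 bound=2 product=0
t=2: arr=0 -> substrate=1 bound=2 product=1
t=3: arr=1 -> substrate=1 bound=2 product=2
t=4: arr=3 -> substrate=3 bound=2 product=3
t=5: arr=3 -> substrate=5 bound=2 product=4
t=6: arr=2 -> substrate=6 bound=2 product=5
t=7: arr=0 -> substrate=5 bound=2 product=6
t=8: arr=2 -> substrate=6 bound=2 product=7
t=9: arr=0 -> substrate=5 bound=2 product=8
t=10: arr=1 -> substrate=5 bound=2 product=9
t=11: arr=0 -> substrate=4 bound=2 product=10
t=12: arr=0 -> substrate=3 bound=2 product=11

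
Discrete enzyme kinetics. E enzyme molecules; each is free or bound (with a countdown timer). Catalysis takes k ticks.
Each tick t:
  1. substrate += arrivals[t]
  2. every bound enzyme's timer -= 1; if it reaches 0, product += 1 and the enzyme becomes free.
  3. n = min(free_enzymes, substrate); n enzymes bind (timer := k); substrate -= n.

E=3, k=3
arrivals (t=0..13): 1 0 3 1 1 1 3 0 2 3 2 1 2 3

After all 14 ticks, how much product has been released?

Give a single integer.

Answer: 10

Derivation:
t=0: arr=1 -> substrate=0 bound=1 product=0
t=1: arr=0 -> substrate=0 bound=1 product=0
t=2: arr=3 -> substrate=1 bound=3 product=0
t=3: arr=1 -> substrate=1 bound=3 product=1
t=4: arr=1 -> substrate=2 bound=3 product=1
t=5: arr=1 -> substrate=1 bound=3 product=3
t=6: arr=3 -> substrate=3 bound=3 product=4
t=7: arr=0 -> substrate=3 bound=3 product=4
t=8: arr=2 -> substrate=3 bound=3 product=6
t=9: arr=3 -> substrate=5 bound=3 product=7
t=10: arr=2 -> substrate=7 bound=3 product=7
t=11: arr=1 -> substrate=6 bound=3 product=9
t=12: arr=2 -> substrate=7 bound=3 product=10
t=13: arr=3 -> substrate=10 bound=3 product=10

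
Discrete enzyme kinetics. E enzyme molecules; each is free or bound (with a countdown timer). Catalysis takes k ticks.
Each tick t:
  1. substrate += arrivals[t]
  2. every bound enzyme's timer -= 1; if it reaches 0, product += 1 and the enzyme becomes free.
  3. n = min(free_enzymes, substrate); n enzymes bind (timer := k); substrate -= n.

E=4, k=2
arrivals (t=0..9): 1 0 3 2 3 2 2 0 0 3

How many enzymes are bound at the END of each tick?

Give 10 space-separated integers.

Answer: 1 1 3 4 4 4 4 4 1 3

Derivation:
t=0: arr=1 -> substrate=0 bound=1 product=0
t=1: arr=0 -> substrate=0 bound=1 product=0
t=2: arr=3 -> substrate=0 bound=3 product=1
t=3: arr=2 -> substrate=1 bound=4 product=1
t=4: arr=3 -> substrate=1 bound=4 product=4
t=5: arr=2 -> substrate=2 bound=4 product=5
t=6: arr=2 -> substrate=1 bound=4 product=8
t=7: arr=0 -> substrate=0 bound=4 product=9
t=8: arr=0 -> substrate=0 bound=1 product=12
t=9: arr=3 -> substrate=0 bound=3 product=13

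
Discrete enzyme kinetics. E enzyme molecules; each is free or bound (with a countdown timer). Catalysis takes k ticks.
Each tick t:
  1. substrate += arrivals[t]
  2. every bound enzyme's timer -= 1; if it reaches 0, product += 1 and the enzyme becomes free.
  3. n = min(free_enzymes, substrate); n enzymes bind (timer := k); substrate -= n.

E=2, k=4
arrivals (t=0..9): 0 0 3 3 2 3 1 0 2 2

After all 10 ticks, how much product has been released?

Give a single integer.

t=0: arr=0 -> substrate=0 bound=0 product=0
t=1: arr=0 -> substrate=0 bound=0 product=0
t=2: arr=3 -> substrate=1 bound=2 product=0
t=3: arr=3 -> substrate=4 bound=2 product=0
t=4: arr=2 -> substrate=6 bound=2 product=0
t=5: arr=3 -> substrate=9 bound=2 product=0
t=6: arr=1 -> substrate=8 bound=2 product=2
t=7: arr=0 -> substrate=8 bound=2 product=2
t=8: arr=2 -> substrate=10 bound=2 product=2
t=9: arr=2 -> substrate=12 bound=2 product=2

Answer: 2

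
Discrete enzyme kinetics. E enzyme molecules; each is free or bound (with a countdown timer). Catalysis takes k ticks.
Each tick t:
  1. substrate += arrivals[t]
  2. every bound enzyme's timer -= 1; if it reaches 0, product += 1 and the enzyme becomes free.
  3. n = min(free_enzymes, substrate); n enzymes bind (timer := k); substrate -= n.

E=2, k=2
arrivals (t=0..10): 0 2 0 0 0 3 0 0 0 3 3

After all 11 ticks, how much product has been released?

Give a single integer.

Answer: 5

Derivation:
t=0: arr=0 -> substrate=0 bound=0 product=0
t=1: arr=2 -> substrate=0 bound=2 product=0
t=2: arr=0 -> substrate=0 bound=2 product=0
t=3: arr=0 -> substrate=0 bound=0 product=2
t=4: arr=0 -> substrate=0 bound=0 product=2
t=5: arr=3 -> substrate=1 bound=2 product=2
t=6: arr=0 -> substrate=1 bound=2 product=2
t=7: arr=0 -> substrate=0 bound=1 product=4
t=8: arr=0 -> substrate=0 bound=1 product=4
t=9: arr=3 -> substrate=1 bound=2 product=5
t=10: arr=3 -> substrate=4 bound=2 product=5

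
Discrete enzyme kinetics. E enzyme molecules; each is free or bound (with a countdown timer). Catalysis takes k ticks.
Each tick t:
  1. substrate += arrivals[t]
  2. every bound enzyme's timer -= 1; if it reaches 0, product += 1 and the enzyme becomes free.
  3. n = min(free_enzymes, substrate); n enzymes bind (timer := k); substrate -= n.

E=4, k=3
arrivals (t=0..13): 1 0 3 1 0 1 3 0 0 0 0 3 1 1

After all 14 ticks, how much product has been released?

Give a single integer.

Answer: 9

Derivation:
t=0: arr=1 -> substrate=0 bound=1 product=0
t=1: arr=0 -> substrate=0 bound=1 product=0
t=2: arr=3 -> substrate=0 bound=4 product=0
t=3: arr=1 -> substrate=0 bound=4 product=1
t=4: arr=0 -> substrate=0 bound=4 product=1
t=5: arr=1 -> substrate=0 bound=2 product=4
t=6: arr=3 -> substrate=0 bound=4 product=5
t=7: arr=0 -> substrate=0 bound=4 product=5
t=8: arr=0 -> substrate=0 bound=3 product=6
t=9: arr=0 -> substrate=0 bound=0 product=9
t=10: arr=0 -> substrate=0 bound=0 product=9
t=11: arr=3 -> substrate=0 bound=3 product=9
t=12: arr=1 -> substrate=0 bound=4 product=9
t=13: arr=1 -> substrate=1 bound=4 product=9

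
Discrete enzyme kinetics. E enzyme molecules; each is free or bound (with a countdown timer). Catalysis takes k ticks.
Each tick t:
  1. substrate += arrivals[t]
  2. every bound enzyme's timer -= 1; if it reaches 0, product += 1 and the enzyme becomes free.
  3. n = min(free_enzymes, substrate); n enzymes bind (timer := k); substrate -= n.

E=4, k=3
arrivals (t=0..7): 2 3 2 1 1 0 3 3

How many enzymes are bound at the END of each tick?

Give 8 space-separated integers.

Answer: 2 4 4 4 4 4 4 4

Derivation:
t=0: arr=2 -> substrate=0 bound=2 product=0
t=1: arr=3 -> substrate=1 bound=4 product=0
t=2: arr=2 -> substrate=3 bound=4 product=0
t=3: arr=1 -> substrate=2 bound=4 product=2
t=4: arr=1 -> substrate=1 bound=4 product=4
t=5: arr=0 -> substrate=1 bound=4 product=4
t=6: arr=3 -> substrate=2 bound=4 product=6
t=7: arr=3 -> substrate=3 bound=4 product=8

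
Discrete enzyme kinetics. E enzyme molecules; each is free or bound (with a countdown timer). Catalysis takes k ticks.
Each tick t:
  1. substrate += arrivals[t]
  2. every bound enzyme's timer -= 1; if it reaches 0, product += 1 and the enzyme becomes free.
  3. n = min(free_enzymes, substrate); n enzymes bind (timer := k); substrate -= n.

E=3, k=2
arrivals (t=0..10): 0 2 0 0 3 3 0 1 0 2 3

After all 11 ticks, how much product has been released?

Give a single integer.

Answer: 9

Derivation:
t=0: arr=0 -> substrate=0 bound=0 product=0
t=1: arr=2 -> substrate=0 bound=2 product=0
t=2: arr=0 -> substrate=0 bound=2 product=0
t=3: arr=0 -> substrate=0 bound=0 product=2
t=4: arr=3 -> substrate=0 bound=3 product=2
t=5: arr=3 -> substrate=3 bound=3 product=2
t=6: arr=0 -> substrate=0 bound=3 product=5
t=7: arr=1 -> substrate=1 bound=3 product=5
t=8: arr=0 -> substrate=0 bound=1 product=8
t=9: arr=2 -> substrate=0 bound=3 product=8
t=10: arr=3 -> substrate=2 bound=3 product=9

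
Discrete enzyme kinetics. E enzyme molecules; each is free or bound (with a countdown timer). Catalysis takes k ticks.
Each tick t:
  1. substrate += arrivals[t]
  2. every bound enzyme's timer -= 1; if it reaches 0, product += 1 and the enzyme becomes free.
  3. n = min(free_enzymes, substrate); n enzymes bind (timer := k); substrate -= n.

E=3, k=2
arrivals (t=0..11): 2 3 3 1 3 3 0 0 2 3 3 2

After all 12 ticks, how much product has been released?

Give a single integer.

Answer: 15

Derivation:
t=0: arr=2 -> substrate=0 bound=2 product=0
t=1: arr=3 -> substrate=2 bound=3 product=0
t=2: arr=3 -> substrate=3 bound=3 product=2
t=3: arr=1 -> substrate=3 bound=3 product=3
t=4: arr=3 -> substrate=4 bound=3 product=5
t=5: arr=3 -> substrate=6 bound=3 product=6
t=6: arr=0 -> substrate=4 bound=3 product=8
t=7: arr=0 -> substrate=3 bound=3 product=9
t=8: arr=2 -> substrate=3 bound=3 product=11
t=9: arr=3 -> substrate=5 bound=3 product=12
t=10: arr=3 -> substrate=6 bound=3 product=14
t=11: arr=2 -> substrate=7 bound=3 product=15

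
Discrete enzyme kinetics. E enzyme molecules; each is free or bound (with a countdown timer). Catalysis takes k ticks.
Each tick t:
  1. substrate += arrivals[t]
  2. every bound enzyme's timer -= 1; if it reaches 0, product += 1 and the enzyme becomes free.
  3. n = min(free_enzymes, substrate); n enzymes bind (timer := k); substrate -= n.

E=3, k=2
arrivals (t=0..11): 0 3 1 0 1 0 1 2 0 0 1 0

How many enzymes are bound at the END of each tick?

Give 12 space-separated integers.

Answer: 0 3 3 1 2 1 1 3 2 0 1 1

Derivation:
t=0: arr=0 -> substrate=0 bound=0 product=0
t=1: arr=3 -> substrate=0 bound=3 product=0
t=2: arr=1 -> substrate=1 bound=3 product=0
t=3: arr=0 -> substrate=0 bound=1 product=3
t=4: arr=1 -> substrate=0 bound=2 product=3
t=5: arr=0 -> substrate=0 bound=1 product=4
t=6: arr=1 -> substrate=0 bound=1 product=5
t=7: arr=2 -> substrate=0 bound=3 product=5
t=8: arr=0 -> substrate=0 bound=2 product=6
t=9: arr=0 -> substrate=0 bound=0 product=8
t=10: arr=1 -> substrate=0 bound=1 product=8
t=11: arr=0 -> substrate=0 bound=1 product=8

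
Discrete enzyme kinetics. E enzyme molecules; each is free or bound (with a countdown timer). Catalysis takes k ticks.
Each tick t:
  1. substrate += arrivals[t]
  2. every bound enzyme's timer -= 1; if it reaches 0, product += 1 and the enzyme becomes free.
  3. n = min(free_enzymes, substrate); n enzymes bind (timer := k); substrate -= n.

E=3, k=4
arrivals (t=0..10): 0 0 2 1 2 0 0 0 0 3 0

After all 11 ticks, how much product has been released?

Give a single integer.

t=0: arr=0 -> substrate=0 bound=0 product=0
t=1: arr=0 -> substrate=0 bound=0 product=0
t=2: arr=2 -> substrate=0 bound=2 product=0
t=3: arr=1 -> substrate=0 bound=3 product=0
t=4: arr=2 -> substrate=2 bound=3 product=0
t=5: arr=0 -> substrate=2 bound=3 product=0
t=6: arr=0 -> substrate=0 bound=3 product=2
t=7: arr=0 -> substrate=0 bound=2 product=3
t=8: arr=0 -> substrate=0 bound=2 product=3
t=9: arr=3 -> substrate=2 bound=3 product=3
t=10: arr=0 -> substrate=0 bound=3 product=5

Answer: 5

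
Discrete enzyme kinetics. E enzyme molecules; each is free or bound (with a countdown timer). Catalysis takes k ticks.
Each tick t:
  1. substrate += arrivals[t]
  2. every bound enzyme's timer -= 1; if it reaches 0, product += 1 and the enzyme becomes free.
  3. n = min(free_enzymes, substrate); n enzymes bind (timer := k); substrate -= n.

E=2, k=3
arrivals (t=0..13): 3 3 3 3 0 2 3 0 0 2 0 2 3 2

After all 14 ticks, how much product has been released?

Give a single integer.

t=0: arr=3 -> substrate=1 bound=2 product=0
t=1: arr=3 -> substrate=4 bound=2 product=0
t=2: arr=3 -> substrate=7 bound=2 product=0
t=3: arr=3 -> substrate=8 bound=2 product=2
t=4: arr=0 -> substrate=8 bound=2 product=2
t=5: arr=2 -> substrate=10 bound=2 product=2
t=6: arr=3 -> substrate=11 bound=2 product=4
t=7: arr=0 -> substrate=11 bound=2 product=4
t=8: arr=0 -> substrate=11 bound=2 product=4
t=9: arr=2 -> substrate=11 bound=2 product=6
t=10: arr=0 -> substrate=11 bound=2 product=6
t=11: arr=2 -> substrate=13 bound=2 product=6
t=12: arr=3 -> substrate=14 bound=2 product=8
t=13: arr=2 -> substrate=16 bound=2 product=8

Answer: 8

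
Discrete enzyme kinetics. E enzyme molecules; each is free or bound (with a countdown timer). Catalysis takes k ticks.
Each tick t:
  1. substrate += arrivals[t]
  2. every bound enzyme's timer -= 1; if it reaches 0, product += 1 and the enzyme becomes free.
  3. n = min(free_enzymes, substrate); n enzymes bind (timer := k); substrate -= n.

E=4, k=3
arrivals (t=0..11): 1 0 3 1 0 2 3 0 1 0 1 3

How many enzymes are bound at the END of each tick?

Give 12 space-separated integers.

Answer: 1 1 4 4 4 3 4 4 4 2 3 4

Derivation:
t=0: arr=1 -> substrate=0 bound=1 product=0
t=1: arr=0 -> substrate=0 bound=1 product=0
t=2: arr=3 -> substrate=0 bound=4 product=0
t=3: arr=1 -> substrate=0 bound=4 product=1
t=4: arr=0 -> substrate=0 bound=4 product=1
t=5: arr=2 -> substrate=0 bound=3 product=4
t=6: arr=3 -> substrate=1 bound=4 product=5
t=7: arr=0 -> substrate=1 bound=4 product=5
t=8: arr=1 -> substrate=0 bound=4 product=7
t=9: arr=0 -> substrate=0 bound=2 product=9
t=10: arr=1 -> substrate=0 bound=3 product=9
t=11: arr=3 -> substrate=0 bound=4 product=11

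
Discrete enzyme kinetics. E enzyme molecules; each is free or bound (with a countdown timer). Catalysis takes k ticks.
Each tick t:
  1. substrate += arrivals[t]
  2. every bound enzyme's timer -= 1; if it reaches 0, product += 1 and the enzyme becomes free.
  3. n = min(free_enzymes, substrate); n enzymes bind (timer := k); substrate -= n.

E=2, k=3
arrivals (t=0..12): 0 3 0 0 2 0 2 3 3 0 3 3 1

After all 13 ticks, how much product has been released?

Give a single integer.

t=0: arr=0 -> substrate=0 bound=0 product=0
t=1: arr=3 -> substrate=1 bound=2 product=0
t=2: arr=0 -> substrate=1 bound=2 product=0
t=3: arr=0 -> substrate=1 bound=2 product=0
t=4: arr=2 -> substrate=1 bound=2 product=2
t=5: arr=0 -> substrate=1 bound=2 product=2
t=6: arr=2 -> substrate=3 bound=2 product=2
t=7: arr=3 -> substrate=4 bound=2 product=4
t=8: arr=3 -> substrate=7 bound=2 product=4
t=9: arr=0 -> substrate=7 bound=2 product=4
t=10: arr=3 -> substrate=8 bound=2 product=6
t=11: arr=3 -> substrate=11 bound=2 product=6
t=12: arr=1 -> substrate=12 bound=2 product=6

Answer: 6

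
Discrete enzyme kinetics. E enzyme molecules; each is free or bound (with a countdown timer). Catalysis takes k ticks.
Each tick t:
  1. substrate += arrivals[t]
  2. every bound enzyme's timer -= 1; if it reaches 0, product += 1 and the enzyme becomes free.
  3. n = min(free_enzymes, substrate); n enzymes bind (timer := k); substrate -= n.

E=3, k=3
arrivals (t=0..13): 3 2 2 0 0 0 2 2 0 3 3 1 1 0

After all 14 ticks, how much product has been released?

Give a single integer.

Answer: 12

Derivation:
t=0: arr=3 -> substrate=0 bound=3 product=0
t=1: arr=2 -> substrate=2 bound=3 product=0
t=2: arr=2 -> substrate=4 bound=3 product=0
t=3: arr=0 -> substrate=1 bound=3 product=3
t=4: arr=0 -> substrate=1 bound=3 product=3
t=5: arr=0 -> substrate=1 bound=3 product=3
t=6: arr=2 -> substrate=0 bound=3 product=6
t=7: arr=2 -> substrate=2 bound=3 product=6
t=8: arr=0 -> substrate=2 bound=3 product=6
t=9: arr=3 -> substrate=2 bound=3 product=9
t=10: arr=3 -> substrate=5 bound=3 product=9
t=11: arr=1 -> substrate=6 bound=3 product=9
t=12: arr=1 -> substrate=4 bound=3 product=12
t=13: arr=0 -> substrate=4 bound=3 product=12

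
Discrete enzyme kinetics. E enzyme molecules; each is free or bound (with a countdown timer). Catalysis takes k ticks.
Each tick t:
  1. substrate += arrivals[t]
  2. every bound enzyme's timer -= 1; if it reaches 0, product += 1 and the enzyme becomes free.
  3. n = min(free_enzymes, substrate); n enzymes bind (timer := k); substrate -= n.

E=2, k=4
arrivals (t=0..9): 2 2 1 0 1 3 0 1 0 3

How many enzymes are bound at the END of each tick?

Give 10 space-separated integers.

Answer: 2 2 2 2 2 2 2 2 2 2

Derivation:
t=0: arr=2 -> substrate=0 bound=2 product=0
t=1: arr=2 -> substrate=2 bound=2 product=0
t=2: arr=1 -> substrate=3 bound=2 product=0
t=3: arr=0 -> substrate=3 bound=2 product=0
t=4: arr=1 -> substrate=2 bound=2 product=2
t=5: arr=3 -> substrate=5 bound=2 product=2
t=6: arr=0 -> substrate=5 bound=2 product=2
t=7: arr=1 -> substrate=6 bound=2 product=2
t=8: arr=0 -> substrate=4 bound=2 product=4
t=9: arr=3 -> substrate=7 bound=2 product=4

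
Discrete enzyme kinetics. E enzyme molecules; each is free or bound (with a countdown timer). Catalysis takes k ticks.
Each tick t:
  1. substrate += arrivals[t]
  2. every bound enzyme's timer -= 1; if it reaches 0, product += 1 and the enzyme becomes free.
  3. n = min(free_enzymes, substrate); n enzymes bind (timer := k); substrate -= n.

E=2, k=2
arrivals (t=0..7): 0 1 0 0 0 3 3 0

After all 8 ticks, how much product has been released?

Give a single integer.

Answer: 3

Derivation:
t=0: arr=0 -> substrate=0 bound=0 product=0
t=1: arr=1 -> substrate=0 bound=1 product=0
t=2: arr=0 -> substrate=0 bound=1 product=0
t=3: arr=0 -> substrate=0 bound=0 product=1
t=4: arr=0 -> substrate=0 bound=0 product=1
t=5: arr=3 -> substrate=1 bound=2 product=1
t=6: arr=3 -> substrate=4 bound=2 product=1
t=7: arr=0 -> substrate=2 bound=2 product=3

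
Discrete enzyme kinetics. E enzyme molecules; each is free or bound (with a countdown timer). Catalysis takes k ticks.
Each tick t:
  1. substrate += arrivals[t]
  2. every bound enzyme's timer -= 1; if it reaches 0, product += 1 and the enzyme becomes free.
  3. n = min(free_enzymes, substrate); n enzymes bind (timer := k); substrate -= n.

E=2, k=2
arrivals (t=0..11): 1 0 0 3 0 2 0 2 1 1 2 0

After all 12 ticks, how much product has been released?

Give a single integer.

Answer: 9

Derivation:
t=0: arr=1 -> substrate=0 bound=1 product=0
t=1: arr=0 -> substrate=0 bound=1 product=0
t=2: arr=0 -> substrate=0 bound=0 product=1
t=3: arr=3 -> substrate=1 bound=2 product=1
t=4: arr=0 -> substrate=1 bound=2 product=1
t=5: arr=2 -> substrate=1 bound=2 product=3
t=6: arr=0 -> substrate=1 bound=2 product=3
t=7: arr=2 -> substrate=1 bound=2 product=5
t=8: arr=1 -> substrate=2 bound=2 product=5
t=9: arr=1 -> substrate=1 bound=2 product=7
t=10: arr=2 -> substrate=3 bound=2 product=7
t=11: arr=0 -> substrate=1 bound=2 product=9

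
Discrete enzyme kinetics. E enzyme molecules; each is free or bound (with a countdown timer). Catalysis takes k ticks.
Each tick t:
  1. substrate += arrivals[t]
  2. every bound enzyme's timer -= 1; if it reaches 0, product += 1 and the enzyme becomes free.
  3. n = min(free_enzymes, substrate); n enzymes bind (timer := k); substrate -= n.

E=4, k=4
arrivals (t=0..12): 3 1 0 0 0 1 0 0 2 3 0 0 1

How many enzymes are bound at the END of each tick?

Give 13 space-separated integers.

Answer: 3 4 4 4 1 1 1 1 3 4 4 4 4

Derivation:
t=0: arr=3 -> substrate=0 bound=3 product=0
t=1: arr=1 -> substrate=0 bound=4 product=0
t=2: arr=0 -> substrate=0 bound=4 product=0
t=3: arr=0 -> substrate=0 bound=4 product=0
t=4: arr=0 -> substrate=0 bound=1 product=3
t=5: arr=1 -> substrate=0 bound=1 product=4
t=6: arr=0 -> substrate=0 bound=1 product=4
t=7: arr=0 -> substrate=0 bound=1 product=4
t=8: arr=2 -> substrate=0 bound=3 product=4
t=9: arr=3 -> substrate=1 bound=4 product=5
t=10: arr=0 -> substrate=1 bound=4 product=5
t=11: arr=0 -> substrate=1 bound=4 product=5
t=12: arr=1 -> substrate=0 bound=4 product=7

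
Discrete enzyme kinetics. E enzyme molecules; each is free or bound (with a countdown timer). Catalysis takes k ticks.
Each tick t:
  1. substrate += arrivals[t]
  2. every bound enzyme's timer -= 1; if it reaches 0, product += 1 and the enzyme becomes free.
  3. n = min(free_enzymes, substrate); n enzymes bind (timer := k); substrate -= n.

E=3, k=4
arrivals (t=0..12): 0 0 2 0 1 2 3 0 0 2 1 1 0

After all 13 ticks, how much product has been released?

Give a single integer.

Answer: 6

Derivation:
t=0: arr=0 -> substrate=0 bound=0 product=0
t=1: arr=0 -> substrate=0 bound=0 product=0
t=2: arr=2 -> substrate=0 bound=2 product=0
t=3: arr=0 -> substrate=0 bound=2 product=0
t=4: arr=1 -> substrate=0 bound=3 product=0
t=5: arr=2 -> substrate=2 bound=3 product=0
t=6: arr=3 -> substrate=3 bound=3 product=2
t=7: arr=0 -> substrate=3 bound=3 product=2
t=8: arr=0 -> substrate=2 bound=3 product=3
t=9: arr=2 -> substrate=4 bound=3 product=3
t=10: arr=1 -> substrate=3 bound=3 product=5
t=11: arr=1 -> substrate=4 bound=3 product=5
t=12: arr=0 -> substrate=3 bound=3 product=6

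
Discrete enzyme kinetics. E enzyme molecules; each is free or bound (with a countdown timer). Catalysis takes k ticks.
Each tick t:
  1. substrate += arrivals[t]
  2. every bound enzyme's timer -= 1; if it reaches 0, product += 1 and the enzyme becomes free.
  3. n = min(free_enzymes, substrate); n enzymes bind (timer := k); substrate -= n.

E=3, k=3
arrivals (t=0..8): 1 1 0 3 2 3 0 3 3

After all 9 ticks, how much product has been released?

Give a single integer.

t=0: arr=1 -> substrate=0 bound=1 product=0
t=1: arr=1 -> substrate=0 bound=2 product=0
t=2: arr=0 -> substrate=0 bound=2 product=0
t=3: arr=3 -> substrate=1 bound=3 product=1
t=4: arr=2 -> substrate=2 bound=3 product=2
t=5: arr=3 -> substrate=5 bound=3 product=2
t=6: arr=0 -> substrate=3 bound=3 product=4
t=7: arr=3 -> substrate=5 bound=3 product=5
t=8: arr=3 -> substrate=8 bound=3 product=5

Answer: 5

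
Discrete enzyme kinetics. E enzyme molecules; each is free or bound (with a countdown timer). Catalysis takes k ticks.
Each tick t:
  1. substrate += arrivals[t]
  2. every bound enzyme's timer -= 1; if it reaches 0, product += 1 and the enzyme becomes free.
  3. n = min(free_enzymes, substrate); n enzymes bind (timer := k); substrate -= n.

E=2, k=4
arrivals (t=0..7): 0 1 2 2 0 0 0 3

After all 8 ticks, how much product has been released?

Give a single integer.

t=0: arr=0 -> substrate=0 bound=0 product=0
t=1: arr=1 -> substrate=0 bound=1 product=0
t=2: arr=2 -> substrate=1 bound=2 product=0
t=3: arr=2 -> substrate=3 bound=2 product=0
t=4: arr=0 -> substrate=3 bound=2 product=0
t=5: arr=0 -> substrate=2 bound=2 product=1
t=6: arr=0 -> substrate=1 bound=2 product=2
t=7: arr=3 -> substrate=4 bound=2 product=2

Answer: 2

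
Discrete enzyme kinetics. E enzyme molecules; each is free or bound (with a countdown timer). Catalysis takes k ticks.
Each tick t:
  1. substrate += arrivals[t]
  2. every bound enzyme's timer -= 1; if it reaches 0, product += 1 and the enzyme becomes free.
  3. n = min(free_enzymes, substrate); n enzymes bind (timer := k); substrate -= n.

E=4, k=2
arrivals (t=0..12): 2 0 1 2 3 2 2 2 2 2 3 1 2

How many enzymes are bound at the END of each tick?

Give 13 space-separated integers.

t=0: arr=2 -> substrate=0 bound=2 product=0
t=1: arr=0 -> substrate=0 bound=2 product=0
t=2: arr=1 -> substrate=0 bound=1 product=2
t=3: arr=2 -> substrate=0 bound=3 product=2
t=4: arr=3 -> substrate=1 bound=4 product=3
t=5: arr=2 -> substrate=1 bound=4 product=5
t=6: arr=2 -> substrate=1 bound=4 product=7
t=7: arr=2 -> substrate=1 bound=4 product=9
t=8: arr=2 -> substrate=1 bound=4 product=11
t=9: arr=2 -> substrate=1 bound=4 product=13
t=10: arr=3 -> substrate=2 bound=4 product=15
t=11: arr=1 -> substrate=1 bound=4 product=17
t=12: arr=2 -> substrate=1 bound=4 product=19

Answer: 2 2 1 3 4 4 4 4 4 4 4 4 4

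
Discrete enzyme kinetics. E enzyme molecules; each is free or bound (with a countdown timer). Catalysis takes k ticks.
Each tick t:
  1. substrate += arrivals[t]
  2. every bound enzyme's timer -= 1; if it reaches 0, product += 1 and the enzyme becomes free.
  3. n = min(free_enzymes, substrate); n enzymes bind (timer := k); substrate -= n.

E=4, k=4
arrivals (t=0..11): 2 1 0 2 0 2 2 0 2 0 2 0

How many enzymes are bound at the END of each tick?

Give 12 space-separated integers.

Answer: 2 3 3 4 3 4 4 4 4 4 4 4

Derivation:
t=0: arr=2 -> substrate=0 bound=2 product=0
t=1: arr=1 -> substrate=0 bound=3 product=0
t=2: arr=0 -> substrate=0 bound=3 product=0
t=3: arr=2 -> substrate=1 bound=4 product=0
t=4: arr=0 -> substrate=0 bound=3 product=2
t=5: arr=2 -> substrate=0 bound=4 product=3
t=6: arr=2 -> substrate=2 bound=4 product=3
t=7: arr=0 -> substrate=1 bound=4 product=4
t=8: arr=2 -> substrate=2 bound=4 product=5
t=9: arr=0 -> substrate=0 bound=4 product=7
t=10: arr=2 -> substrate=2 bound=4 product=7
t=11: arr=0 -> substrate=1 bound=4 product=8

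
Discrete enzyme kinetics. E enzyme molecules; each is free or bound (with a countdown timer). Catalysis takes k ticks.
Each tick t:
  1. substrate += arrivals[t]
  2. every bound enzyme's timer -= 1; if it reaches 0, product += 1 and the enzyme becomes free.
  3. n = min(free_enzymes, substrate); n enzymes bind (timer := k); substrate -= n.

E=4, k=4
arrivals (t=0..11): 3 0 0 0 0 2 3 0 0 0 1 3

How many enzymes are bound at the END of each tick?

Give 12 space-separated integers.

Answer: 3 3 3 3 0 2 4 4 4 3 2 4

Derivation:
t=0: arr=3 -> substrate=0 bound=3 product=0
t=1: arr=0 -> substrate=0 bound=3 product=0
t=2: arr=0 -> substrate=0 bound=3 product=0
t=3: arr=0 -> substrate=0 bound=3 product=0
t=4: arr=0 -> substrate=0 bound=0 product=3
t=5: arr=2 -> substrate=0 bound=2 product=3
t=6: arr=3 -> substrate=1 bound=4 product=3
t=7: arr=0 -> substrate=1 bound=4 product=3
t=8: arr=0 -> substrate=1 bound=4 product=3
t=9: arr=0 -> substrate=0 bound=3 product=5
t=10: arr=1 -> substrate=0 bound=2 product=7
t=11: arr=3 -> substrate=1 bound=4 product=7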